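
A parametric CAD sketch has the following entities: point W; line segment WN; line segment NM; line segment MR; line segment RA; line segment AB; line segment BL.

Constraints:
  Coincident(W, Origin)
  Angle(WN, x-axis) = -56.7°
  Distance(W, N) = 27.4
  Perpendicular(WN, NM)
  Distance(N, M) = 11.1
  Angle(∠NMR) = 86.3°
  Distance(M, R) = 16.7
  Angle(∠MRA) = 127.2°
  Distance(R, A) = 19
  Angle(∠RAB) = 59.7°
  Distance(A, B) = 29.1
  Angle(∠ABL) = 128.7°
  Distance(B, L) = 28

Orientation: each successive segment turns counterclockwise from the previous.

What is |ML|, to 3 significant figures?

20.7

W is at the origin; WN runs at -56.7° with length 27.4, so N = (15.0, -22.9). The perpendicularity gives NM at right angles to WN, so NM runs at 33.3°; with |NM| = 11.1, M = (24.3, -16.8). ∠NMR = 86.3° gives MR at 127° from the x-axis; with |MR| = 16.7, R = (14.3, -3.47). ∠MRA = 127.2° gives RA at 180° from the x-axis; with |RA| = 19.0, A = (-4.73, -3.40). ∠RAB = 59.7° gives AB at -59.9° from the x-axis; with |AB| = 29.1, B = (9.86, -28.6). ∠ABL = 128.7° gives BL at -8.60° from the x-axis; with |BL| = 28.0, L = (37.5, -32.8). Then |ML| = |L − M| = 20.7.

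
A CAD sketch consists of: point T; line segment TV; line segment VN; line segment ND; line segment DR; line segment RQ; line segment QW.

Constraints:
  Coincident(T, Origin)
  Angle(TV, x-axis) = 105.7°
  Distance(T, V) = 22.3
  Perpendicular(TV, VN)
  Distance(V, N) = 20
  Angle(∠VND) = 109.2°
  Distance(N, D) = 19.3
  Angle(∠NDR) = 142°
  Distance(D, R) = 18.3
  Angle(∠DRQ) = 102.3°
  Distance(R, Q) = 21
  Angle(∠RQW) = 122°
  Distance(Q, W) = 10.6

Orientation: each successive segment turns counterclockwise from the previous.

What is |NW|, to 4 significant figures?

34.37

T is at the origin; TV runs at 105.7° with length 22.3, so V = (-6.034, 21.47). TV ⟂ VN, so VN runs at -164.3°; with |VN| = 20.0, N = (-25.29, 16.06). ∠VND = 109.2° gives ND at -93.50° from the x-axis; with |ND| = 19.3, D = (-26.47, -3.208). ∠NDR = 142.0° gives DR at -55.50° from the x-axis; with |DR| = 18.3, R = (-16.10, -18.29). ∠DRQ = 102.3° gives RQ at 22.20° from the x-axis; with |RQ| = 21.0, Q = (3.342, -10.35). ∠RQW = 122.0° gives QW at 80.20° from the x-axis; with |QW| = 10.6, W = (5.146, 0.09049). Then |NW| = |W − N| = 34.37.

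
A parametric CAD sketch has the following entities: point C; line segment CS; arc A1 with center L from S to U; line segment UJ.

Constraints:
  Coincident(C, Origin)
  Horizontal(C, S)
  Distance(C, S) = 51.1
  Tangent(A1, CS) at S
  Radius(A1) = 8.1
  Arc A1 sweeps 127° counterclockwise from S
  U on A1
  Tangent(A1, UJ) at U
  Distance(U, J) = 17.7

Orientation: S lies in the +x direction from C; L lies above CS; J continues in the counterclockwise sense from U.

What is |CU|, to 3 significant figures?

59.0

C is at the origin; CS is horizontal with |CS| = 51.1 and S on the +x side, so S = (51.1, 0.00). A1 meets CS tangentially, so LS is at right angles to CS, so L = S + (0, 8.1) = (51.1, 8.10). On A1, S sits at bearing -90° from L; a 127° counterclockwise sweep puts U at bearing 37°, so U = L + 8.1·(cos 37°, sin 37°) = (57.6, 13.0). Then |CU| = |U − C| = 59.0.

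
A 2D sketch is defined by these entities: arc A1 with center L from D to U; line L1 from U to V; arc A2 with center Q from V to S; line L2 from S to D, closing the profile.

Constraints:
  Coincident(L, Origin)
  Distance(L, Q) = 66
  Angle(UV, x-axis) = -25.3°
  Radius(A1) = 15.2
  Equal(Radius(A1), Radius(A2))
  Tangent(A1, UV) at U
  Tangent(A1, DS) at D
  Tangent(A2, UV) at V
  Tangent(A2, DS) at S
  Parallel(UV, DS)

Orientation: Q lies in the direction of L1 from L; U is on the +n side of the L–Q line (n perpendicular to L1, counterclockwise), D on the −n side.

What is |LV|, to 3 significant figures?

67.7

The slot axis is L1's direction at -25.3°, so u = (cos -25.3°, sin -25.3°) = (0.904, -0.427) and n = (−sin -25.3°, cos -25.3°) = (0.427, 0.904). L is at the origin and Q lies 66.0 along u from L, so Q = 66.0·u = (59.7, -28.2). Tangency of A1 to both parallel lines with radius 15.2 puts U and D at L ± 15.2·n: U = (6.50, 13.7), D = (-6.50, -13.7). Equal radii place V and S the same way about Q: V = Q + 15.2·n = (66.2, -14.5), S = Q − 15.2·n = (53.2, -41.9). Then |LV| = |V − L| = 67.7.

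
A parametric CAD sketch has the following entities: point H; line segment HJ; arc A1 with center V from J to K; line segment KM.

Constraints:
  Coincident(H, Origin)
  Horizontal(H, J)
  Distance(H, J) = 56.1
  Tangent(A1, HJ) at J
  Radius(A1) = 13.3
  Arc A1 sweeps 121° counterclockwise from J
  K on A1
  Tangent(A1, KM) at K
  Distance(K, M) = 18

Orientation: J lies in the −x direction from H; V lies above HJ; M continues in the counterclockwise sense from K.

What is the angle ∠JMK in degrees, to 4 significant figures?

34.43°

On A1, J sits at bearing -90° from V; a 121° counterclockwise sweep puts K at bearing 31°, so K = V + 13.3·(cos 31°, sin 31°) = (-44.70, 20.15). Since A1 is tangent to KM there, VK ⟂ KM, so KM runs along (−sin 31°, cos 31°); with |KM| = 18.0, M = (-53.97, 35.58). Then cos ∠JMK = MJ·MK / (|MJ||MK|), giving 34.43°.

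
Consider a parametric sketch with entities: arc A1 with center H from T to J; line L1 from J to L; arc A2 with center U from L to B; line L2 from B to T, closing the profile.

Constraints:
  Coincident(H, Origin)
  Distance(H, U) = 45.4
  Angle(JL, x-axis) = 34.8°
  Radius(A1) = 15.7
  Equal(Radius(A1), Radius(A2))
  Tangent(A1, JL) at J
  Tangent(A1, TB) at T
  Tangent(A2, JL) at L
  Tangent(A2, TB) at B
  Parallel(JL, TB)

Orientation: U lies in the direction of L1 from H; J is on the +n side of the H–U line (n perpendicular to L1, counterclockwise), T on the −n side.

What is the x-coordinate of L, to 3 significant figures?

28.3

The slot axis is L1's direction at 34.8°, so u = (cos 34.8°, sin 34.8°) = (0.821, 0.571) and n = (−sin 34.8°, cos 34.8°) = (-0.571, 0.821). H is at the origin and U lies 45.4 along u from H, so U = 45.4·u = (37.3, 25.9). Tangency of A1 to both parallel lines with radius 15.7 puts J and T at H ± 15.7·n: J = (-8.96, 12.9), T = (8.96, -12.9). Equal radii place L and B the same way about U: L = U + 15.7·n = (28.3, 38.8), B = U − 15.7·n = (46.2, 13.0). So L.x = 28.3.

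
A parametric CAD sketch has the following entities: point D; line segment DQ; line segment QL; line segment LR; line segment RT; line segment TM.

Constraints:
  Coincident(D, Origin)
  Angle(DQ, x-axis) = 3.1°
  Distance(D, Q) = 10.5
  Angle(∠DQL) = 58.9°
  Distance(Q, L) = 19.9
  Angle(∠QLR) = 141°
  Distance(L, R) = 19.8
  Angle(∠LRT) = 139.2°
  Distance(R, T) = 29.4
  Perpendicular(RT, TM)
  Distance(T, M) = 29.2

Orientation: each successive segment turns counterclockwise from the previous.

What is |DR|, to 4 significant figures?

30.06

D is at the origin; DQ runs at 3.1° with length 10.5, so Q = (10.48, 0.5678). ∠DQL = 58.9° gives QL at 124.2° from the x-axis; with |QL| = 19.9, L = (-0.7008, 17.03). ∠QLR = 141.0° gives LR at 163.2° from the x-axis; with |LR| = 19.8, R = (-19.66, 22.75). Then |DR| = |R − D| = 30.06.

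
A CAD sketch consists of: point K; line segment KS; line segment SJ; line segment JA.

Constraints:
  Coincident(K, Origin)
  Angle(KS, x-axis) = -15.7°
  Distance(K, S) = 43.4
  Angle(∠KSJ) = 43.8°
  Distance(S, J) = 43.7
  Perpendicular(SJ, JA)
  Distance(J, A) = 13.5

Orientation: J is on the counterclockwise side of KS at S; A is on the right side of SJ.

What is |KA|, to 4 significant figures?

45.26

∠KSJ = 43.8°, so SJ runs at -15.7° + (180° − 43.8°) = 120.5° from the x-axis; with |SJ| = 43.7, J = S + 43.7·(cos 120.5°, sin 120.5°) = (19.60, 25.91). SJ is perpendicular to JA; with |JA| = 13.5 on the right of SJ, A = J + 13.5·(0.8616, 0.5075) = (31.23, 32.76). Then |KA| = |A − K| = 45.26.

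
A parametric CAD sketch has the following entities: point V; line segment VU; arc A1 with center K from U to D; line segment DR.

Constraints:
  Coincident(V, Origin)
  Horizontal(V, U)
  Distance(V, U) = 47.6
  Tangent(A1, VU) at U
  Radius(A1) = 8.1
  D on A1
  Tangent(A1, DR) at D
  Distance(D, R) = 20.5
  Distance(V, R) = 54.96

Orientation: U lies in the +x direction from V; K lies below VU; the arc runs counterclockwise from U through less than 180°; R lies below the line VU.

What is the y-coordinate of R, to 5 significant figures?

-30.084

Checks: |VU| = 47.60 ✓; |KU| = 8.100 ✓; |KD| = 8.100 ✓; ∠(KD, DR) = 90.00° ✓; |DR| = 20.50 ✓; |VR| = 54.96 ✓.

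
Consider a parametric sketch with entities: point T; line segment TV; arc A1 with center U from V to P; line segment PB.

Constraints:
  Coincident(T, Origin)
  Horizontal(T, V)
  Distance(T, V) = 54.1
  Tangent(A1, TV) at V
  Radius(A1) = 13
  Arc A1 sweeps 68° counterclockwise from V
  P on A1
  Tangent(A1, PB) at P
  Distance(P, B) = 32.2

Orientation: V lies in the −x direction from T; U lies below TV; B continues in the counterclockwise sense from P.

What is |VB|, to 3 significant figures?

45.0

T is at the origin; TV is horizontal with |TV| = 54.1 and V on the −x side, so V = (-54.1, 0.00). Since A1 is tangent to TV there, UV ⟂ TV, so U = V + (0, -13) = (-54.1, -13.0). On A1, V sits at bearing 90° from U; a 68° counterclockwise sweep puts P at bearing 158°, so P = U + 13.0·(cos 158°, sin 158°) = (-66.2, -8.13). A1 meets PB tangentially, so UP is at right angles to PB, so PB runs along (−sin 158°, cos 158°); with |PB| = 32.2, B = (-78.2, -38.0). Then |VB| = |B − V| = 45.0.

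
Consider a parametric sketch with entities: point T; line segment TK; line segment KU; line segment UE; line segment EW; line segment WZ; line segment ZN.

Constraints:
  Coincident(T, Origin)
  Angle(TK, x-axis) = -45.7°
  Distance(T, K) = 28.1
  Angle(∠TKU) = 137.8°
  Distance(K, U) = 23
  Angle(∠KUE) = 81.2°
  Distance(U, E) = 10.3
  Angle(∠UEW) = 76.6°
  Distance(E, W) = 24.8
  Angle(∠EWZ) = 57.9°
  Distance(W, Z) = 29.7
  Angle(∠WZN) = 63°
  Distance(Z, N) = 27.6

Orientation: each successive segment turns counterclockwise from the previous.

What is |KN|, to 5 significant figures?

28.839

∠EWZ = 57.9° gives WZ at -39.200° from the x-axis; with |WZ| = 29.7, Z = (41.156, -37.982). ∠WZN = 63.0° gives ZN at 77.800° from the x-axis; with |ZN| = 27.6, N = (46.989, -11.005). Then |KN| = |N − K| = 28.839.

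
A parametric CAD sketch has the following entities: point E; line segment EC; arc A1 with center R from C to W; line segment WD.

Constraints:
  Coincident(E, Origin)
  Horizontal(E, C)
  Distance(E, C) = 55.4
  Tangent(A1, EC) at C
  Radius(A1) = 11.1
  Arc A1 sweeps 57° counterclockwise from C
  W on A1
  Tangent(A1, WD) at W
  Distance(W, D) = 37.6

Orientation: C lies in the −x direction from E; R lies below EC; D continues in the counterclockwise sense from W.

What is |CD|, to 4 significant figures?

47.18

E is at the origin; EC is horizontal with |EC| = 55.4 and C on the −x side, so C = (-55.40, 0.000). Since A1 is tangent to EC there, RC ⟂ EC, so R = C + (0, -11.1) = (-55.40, -11.10). On A1, C sits at bearing 90° from R; a 57° counterclockwise sweep puts W at bearing 147°, so W = R + 11.1·(cos 147°, sin 147°) = (-64.71, -5.055). The tangent condition forces RW to be normal to WD, so WD runs along (−sin 147°, cos 147°); with |WD| = 37.6, D = (-85.19, -36.59). Then |CD| = |D − C| = 47.18.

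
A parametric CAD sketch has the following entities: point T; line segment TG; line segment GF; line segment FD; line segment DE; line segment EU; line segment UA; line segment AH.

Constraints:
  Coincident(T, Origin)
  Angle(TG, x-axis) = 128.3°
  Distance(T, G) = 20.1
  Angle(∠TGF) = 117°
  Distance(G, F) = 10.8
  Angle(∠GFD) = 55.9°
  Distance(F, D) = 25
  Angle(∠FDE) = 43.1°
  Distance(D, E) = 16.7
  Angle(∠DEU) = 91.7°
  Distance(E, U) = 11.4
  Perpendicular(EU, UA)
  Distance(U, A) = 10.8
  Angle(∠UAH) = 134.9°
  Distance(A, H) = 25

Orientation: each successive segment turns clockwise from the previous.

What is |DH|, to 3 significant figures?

13.1

T is at the origin; TG runs at 128.3° with length 20.1, so G = (-12.5, 15.8). ∠TGF = 117.0° gives GF at 65.3° from the x-axis; with |GF| = 10.8, F = (-7.94, 25.6). ∠GFD = 55.9° gives FD at -58.8° from the x-axis; with |FD| = 25.0, D = (5.01, 4.20). ∠FDE = 43.1° gives DE at 164° from the x-axis; with |DE| = 16.7, E = (-11.1, 8.72). ∠DEU = 91.7° gives EU at 76.0° from the x-axis; with |EU| = 11.4, U = (-8.31, 19.8). The perpendicularity gives UA at right angles to EU, so UA runs at -14.0°; with |UA| = 10.8, A = (2.17, 17.2). ∠UAH = 134.9° gives AH at -59.1° from the x-axis; with |AH| = 25.0, H = (15.0, -4.28). Then |DH| = |H − D| = 13.1.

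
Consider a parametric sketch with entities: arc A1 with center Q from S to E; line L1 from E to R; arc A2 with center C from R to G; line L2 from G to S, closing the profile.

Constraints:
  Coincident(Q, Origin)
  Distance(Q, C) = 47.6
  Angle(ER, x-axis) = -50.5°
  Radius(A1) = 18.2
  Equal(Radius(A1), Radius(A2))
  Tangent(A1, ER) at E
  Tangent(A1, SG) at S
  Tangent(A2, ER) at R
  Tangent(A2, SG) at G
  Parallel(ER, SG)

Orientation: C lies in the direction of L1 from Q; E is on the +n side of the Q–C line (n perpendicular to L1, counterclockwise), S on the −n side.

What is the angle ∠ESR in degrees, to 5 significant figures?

52.595°

The slot axis is L1's direction at -50.5°, so u = (cos -50.5°, sin -50.5°) = (0.63608, -0.77162) and n = (−sin -50.5°, cos -50.5°) = (0.77162, 0.63608). Q is at the origin and C lies 47.6 along u from Q, so C = 47.6·u = (30.277, -36.729). Tangency of A1 to both parallel lines with radius 18.2 puts E and S at Q ± 18.2·n: E = (14.044, 11.577), S = (-14.044, -11.577). Equal radii place R and G the same way about C: R = C + 18.2·n = (44.321, -25.153), G = C − 18.2·n = (16.234, -48.306). Then cos ∠ESR = SE·SR / (|SE||SR|), giving 52.595°.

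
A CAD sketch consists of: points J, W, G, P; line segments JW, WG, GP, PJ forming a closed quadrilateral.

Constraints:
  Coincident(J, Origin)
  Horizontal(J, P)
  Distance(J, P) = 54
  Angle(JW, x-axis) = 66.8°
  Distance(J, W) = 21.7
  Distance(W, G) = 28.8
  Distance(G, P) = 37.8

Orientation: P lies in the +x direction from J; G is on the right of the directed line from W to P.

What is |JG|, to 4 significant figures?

18.59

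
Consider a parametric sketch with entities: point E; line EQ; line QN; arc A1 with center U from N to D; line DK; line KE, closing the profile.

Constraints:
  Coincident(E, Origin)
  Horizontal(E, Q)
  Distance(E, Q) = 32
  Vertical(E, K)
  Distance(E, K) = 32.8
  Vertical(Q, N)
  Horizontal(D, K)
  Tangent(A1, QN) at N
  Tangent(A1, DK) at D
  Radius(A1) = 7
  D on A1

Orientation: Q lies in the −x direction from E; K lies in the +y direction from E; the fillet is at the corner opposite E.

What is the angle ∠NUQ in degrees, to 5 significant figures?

74.820°

E is at the origin; EQ is horizontal with |EQ| = 32.0 and Q on the −x side, so Q = (-32.000, 0.0000). EK is vertical with |EK| = 32.8 and K on the +y side, so K = (0.0000, 32.800). The virtual corner opposite E is at (-32.000, 32.800). Since A1 is tangent to QN there, UN ⟂ QN and tangency of A1 to DK means the radius UD is perpendicular to DK, with radius 7.0, so the center U sits 7.0 in from both sides at U = (-25.000, 25.800). That places the tangent points at N = (-32.000, 25.800) on QN and D = (-25.000, 32.800) on DK. Then cos ∠NUQ = UN·UQ / (|UN||UQ|), giving 74.820°.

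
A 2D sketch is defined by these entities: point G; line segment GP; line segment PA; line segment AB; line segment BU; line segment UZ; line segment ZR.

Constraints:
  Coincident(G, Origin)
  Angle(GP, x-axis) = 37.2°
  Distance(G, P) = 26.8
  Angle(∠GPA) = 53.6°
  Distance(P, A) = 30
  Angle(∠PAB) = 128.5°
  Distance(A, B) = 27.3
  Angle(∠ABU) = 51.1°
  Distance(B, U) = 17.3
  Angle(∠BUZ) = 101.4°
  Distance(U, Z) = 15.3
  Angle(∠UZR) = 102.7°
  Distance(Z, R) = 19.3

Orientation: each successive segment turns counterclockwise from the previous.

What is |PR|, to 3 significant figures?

44.5

G is at the origin; GP runs at 37.2° with length 26.8, so P = (21.3, 16.2). ∠GPA = 53.6° gives PA at 164° from the x-axis; with |PA| = 30.0, A = (-7.43, 24.7). ∠PAB = 128.5° gives AB at -145° from the x-axis; with |AB| = 27.3, B = (-29.8, 8.98). ∠ABU = 51.1° gives BU at -16.0° from the x-axis; with |BU| = 17.3, U = (-13.1, 4.21). ∠BUZ = 101.4° gives UZ at 62.6° from the x-axis; with |UZ| = 15.3, Z = (-6.10, 17.8). ∠UZR = 102.7° gives ZR at 140° from the x-axis; with |ZR| = 19.3, R = (-20.9, 30.2). Then |PR| = |R − P| = 44.5.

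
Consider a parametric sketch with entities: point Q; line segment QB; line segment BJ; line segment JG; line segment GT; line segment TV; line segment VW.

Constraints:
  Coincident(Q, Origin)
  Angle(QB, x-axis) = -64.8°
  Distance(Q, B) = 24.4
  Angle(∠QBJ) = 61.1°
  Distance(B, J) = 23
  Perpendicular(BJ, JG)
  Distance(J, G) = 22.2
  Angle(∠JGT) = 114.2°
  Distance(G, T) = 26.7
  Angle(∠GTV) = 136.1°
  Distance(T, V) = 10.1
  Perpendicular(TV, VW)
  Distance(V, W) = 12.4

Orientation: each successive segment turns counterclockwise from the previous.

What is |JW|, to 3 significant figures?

34.7

∠GTV = 136.1° gives TV at -106° from the x-axis; with |TV| = 10.1, V = (-20.1, -13.4). TV ⟂ VW, so VW runs at -16.2°; with |VW| = 12.4, W = (-8.16, -16.9). Then |JW| = |W − J| = 34.7.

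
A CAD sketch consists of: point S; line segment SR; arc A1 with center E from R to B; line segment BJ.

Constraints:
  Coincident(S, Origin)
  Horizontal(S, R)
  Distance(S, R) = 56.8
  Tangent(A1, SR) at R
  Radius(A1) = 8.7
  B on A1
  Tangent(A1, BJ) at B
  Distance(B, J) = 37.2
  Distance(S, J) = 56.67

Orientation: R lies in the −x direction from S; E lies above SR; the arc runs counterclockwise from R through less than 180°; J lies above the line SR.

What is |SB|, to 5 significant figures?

48.850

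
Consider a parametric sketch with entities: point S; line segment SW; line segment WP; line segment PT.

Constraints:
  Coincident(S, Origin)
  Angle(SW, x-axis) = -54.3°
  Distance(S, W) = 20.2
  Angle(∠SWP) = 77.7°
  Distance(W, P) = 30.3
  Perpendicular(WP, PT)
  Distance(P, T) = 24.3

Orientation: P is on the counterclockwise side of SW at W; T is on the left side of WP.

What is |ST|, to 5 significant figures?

26.394

∠SWP = 77.7°, so WP runs at -54.3° + (180° − 77.7°) = 48.000° from the x-axis; with |WP| = 30.3, P = W + 30.3·(cos 48.000°, sin 48.000°) = (32.062, 6.1132). WP ⟂ PT; with |PT| = 24.3 on the left of WP, T = P + 24.3·(-0.74314, 0.66913) = (14.004, 22.373). Then |ST| = |T − S| = 26.394.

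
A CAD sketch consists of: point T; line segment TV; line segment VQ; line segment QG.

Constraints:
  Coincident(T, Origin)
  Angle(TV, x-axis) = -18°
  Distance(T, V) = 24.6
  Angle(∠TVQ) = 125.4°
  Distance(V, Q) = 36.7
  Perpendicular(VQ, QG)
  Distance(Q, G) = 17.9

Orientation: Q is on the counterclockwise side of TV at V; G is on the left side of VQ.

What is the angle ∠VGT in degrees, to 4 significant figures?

28.42°

T is at the origin; TV runs at -18.0° with length 24.6, so V = 24.6·(cos -18.0°, sin -18.0°) = (23.40, -7.602). ∠TVQ = 125.4°, so VQ runs at -18.0° + (180° − 125.4°) = 36.60° from the x-axis; with |VQ| = 36.7, Q = V + 36.7·(cos 36.60°, sin 36.60°) = (52.86, 14.28). VQ is perpendicular to QG; with |QG| = 17.9 on the left of VQ, G = Q + 17.9·(-0.5962, 0.8028) = (42.19, 28.65). Then cos ∠VGT = GV·GT / (|GV||GT|), giving 28.42°.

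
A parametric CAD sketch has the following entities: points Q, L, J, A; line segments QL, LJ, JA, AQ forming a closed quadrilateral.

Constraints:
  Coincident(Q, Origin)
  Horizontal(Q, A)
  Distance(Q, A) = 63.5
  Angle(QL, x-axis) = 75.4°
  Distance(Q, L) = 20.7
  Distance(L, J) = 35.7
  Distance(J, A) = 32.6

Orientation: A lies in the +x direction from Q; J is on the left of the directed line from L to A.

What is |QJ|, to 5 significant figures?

46.982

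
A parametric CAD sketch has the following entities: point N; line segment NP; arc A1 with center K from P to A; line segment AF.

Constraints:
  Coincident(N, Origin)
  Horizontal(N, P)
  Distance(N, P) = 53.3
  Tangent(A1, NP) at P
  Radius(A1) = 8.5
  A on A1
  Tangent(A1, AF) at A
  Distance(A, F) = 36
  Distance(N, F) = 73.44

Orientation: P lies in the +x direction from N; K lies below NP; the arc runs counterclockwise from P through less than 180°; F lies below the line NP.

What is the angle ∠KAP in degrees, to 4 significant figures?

34.80°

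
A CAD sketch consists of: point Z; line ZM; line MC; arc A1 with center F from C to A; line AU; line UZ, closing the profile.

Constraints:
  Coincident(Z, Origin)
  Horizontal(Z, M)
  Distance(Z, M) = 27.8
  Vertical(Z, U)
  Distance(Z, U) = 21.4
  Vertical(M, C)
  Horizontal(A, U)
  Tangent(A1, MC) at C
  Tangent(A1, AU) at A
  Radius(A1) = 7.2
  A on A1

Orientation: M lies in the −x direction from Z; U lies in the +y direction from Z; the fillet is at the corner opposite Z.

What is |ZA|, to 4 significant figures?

29.70

Z is at the origin; ZM is horizontal with |ZM| = 27.8 and M on the −x side, so M = (-27.80, 0.000). Z and U share the same x with |ZU| = 21.4 and U on the +y side, so U = (0.000, 21.40). The virtual corner opposite Z is at (-27.80, 21.40). A1 meets MC tangentially, so FC is at right angles to MC and A1 meets AU tangentially, so FA is at right angles to AU, with radius 7.2, so the center F sits 7.2 in from both sides at F = (-20.60, 14.20). That places the tangent points at C = (-27.80, 14.20) on MC and A = (-20.60, 21.40) on AU. Then |ZA| = |A − Z| = 29.70.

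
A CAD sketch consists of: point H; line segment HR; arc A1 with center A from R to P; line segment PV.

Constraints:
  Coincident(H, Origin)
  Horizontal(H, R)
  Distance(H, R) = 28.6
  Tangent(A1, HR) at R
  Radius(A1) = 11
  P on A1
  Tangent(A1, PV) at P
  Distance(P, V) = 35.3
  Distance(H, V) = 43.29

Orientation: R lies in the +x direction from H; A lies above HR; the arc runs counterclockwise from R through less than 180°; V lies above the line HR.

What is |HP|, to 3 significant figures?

40.7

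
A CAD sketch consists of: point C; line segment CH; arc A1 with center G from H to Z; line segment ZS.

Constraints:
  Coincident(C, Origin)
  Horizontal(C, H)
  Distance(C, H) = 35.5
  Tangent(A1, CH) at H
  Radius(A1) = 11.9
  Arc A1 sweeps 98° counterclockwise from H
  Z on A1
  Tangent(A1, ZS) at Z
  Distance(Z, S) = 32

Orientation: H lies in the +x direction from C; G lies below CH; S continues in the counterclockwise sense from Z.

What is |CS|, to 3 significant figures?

53.3

C is at the origin; C and H share the same y with |CH| = 35.5 and H on the +x side, so H = (35.5, 0.00). The tangent condition forces GH to be normal to CH, so G = H + (0, -11.9) = (35.5, -11.9). On A1, H sits at bearing 90° from G; a 98° counterclockwise sweep puts Z at bearing 188°, so Z = G + 11.9·(cos 188°, sin 188°) = (23.7, -13.6). Tangency of A1 to ZS means the radius GZ is perpendicular to ZS, so ZS runs along (−sin 188°, cos 188°); with |ZS| = 32.0, S = (28.2, -45.2). Then |CS| = |S − C| = 53.3.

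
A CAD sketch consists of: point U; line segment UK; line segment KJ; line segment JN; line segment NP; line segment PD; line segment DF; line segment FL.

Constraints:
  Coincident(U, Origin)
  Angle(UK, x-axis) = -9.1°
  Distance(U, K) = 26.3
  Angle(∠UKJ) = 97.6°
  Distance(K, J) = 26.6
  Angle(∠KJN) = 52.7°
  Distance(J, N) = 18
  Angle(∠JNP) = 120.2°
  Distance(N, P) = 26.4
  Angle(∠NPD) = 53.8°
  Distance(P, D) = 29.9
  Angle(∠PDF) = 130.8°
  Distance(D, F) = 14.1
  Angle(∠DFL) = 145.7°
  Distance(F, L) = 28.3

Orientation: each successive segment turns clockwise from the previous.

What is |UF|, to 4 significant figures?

45.47

∠NPD = 53.8° gives PD at -44.80° from the x-axis; with |PD| = 29.9, D = (36.41, -14.44). ∠PDF = 130.8° gives DF at -94.00° from the x-axis; with |DF| = 14.1, F = (35.42, -28.50). Then |UF| = |F − U| = 45.47.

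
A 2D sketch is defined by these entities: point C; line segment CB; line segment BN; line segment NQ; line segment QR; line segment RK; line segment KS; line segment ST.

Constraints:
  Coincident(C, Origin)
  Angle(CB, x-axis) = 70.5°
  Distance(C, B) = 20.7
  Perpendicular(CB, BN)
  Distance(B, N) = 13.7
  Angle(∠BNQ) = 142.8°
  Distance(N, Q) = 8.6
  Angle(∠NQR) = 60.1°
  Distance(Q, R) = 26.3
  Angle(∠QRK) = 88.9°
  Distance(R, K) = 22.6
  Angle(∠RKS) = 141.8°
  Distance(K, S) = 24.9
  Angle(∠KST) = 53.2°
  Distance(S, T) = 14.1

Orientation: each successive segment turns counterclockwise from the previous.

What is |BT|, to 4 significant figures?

18.46

C is at the origin; CB runs at 70.5° with length 20.7, so B = (6.910, 19.51). CB is perpendicular to BN, so BN runs at 160.5°; with |BN| = 13.7, N = (-6.004, 24.09). ∠BNQ = 142.8° gives NQ at -162.3° from the x-axis; with |NQ| = 8.6, Q = (-14.20, 21.47). ∠NQR = 60.1° gives QR at -42.40° from the x-axis; with |QR| = 26.3, R = (5.224, 3.737). ∠QRK = 88.9° gives RK at 48.70° from the x-axis; with |RK| = 22.6, K = (20.14, 20.72). ∠RKS = 141.8° gives KS at 86.90° from the x-axis; with |KS| = 24.9, S = (21.49, 45.58). ∠KST = 53.2° gives ST at -146.3° from the x-axis; with |ST| = 14.1, T = (9.756, 37.76). Then |BT| = |T − B| = 18.46.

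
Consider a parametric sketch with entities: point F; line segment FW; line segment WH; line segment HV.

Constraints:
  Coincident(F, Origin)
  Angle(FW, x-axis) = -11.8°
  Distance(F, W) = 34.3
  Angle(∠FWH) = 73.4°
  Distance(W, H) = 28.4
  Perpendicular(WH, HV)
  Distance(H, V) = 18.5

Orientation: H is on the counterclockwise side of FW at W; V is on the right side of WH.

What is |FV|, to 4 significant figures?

54.63

∠FWH = 73.4°, so WH runs at -11.8° + (180° − 73.4°) = 94.80° from the x-axis; with |WH| = 28.4, H = W + 28.4·(cos 94.80°, sin 94.80°) = (31.20, 21.29). WH ⟂ HV; with |HV| = 18.5 on the right of WH, V = H + 18.5·(0.9965, 0.08368) = (49.63, 22.83). Then |FV| = |V − F| = 54.63.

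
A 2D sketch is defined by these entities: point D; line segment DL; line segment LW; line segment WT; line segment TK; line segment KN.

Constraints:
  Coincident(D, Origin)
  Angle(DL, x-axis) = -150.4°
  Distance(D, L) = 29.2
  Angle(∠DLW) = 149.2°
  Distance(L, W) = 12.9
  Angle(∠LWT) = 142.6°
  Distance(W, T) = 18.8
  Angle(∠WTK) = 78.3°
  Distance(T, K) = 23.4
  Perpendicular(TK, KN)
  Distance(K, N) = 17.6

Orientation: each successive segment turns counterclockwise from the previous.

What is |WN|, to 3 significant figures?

19.6

∠WTK = 78.3° gives TK at 19.5° from the x-axis; with |TK| = 23.4, K = (-7.15, -36.5). The perpendicularity gives KN at right angles to TK, so KN runs at 110°; with |KN| = 17.6, N = (-13.0, -19.9). Then |WN| = |N − W| = 19.6.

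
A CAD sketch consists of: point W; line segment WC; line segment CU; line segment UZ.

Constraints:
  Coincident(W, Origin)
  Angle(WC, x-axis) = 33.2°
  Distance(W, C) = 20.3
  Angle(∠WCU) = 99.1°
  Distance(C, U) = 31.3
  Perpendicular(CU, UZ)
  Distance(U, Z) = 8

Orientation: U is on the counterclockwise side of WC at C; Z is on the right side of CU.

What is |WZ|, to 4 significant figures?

44.47

W is at the origin; WC runs at 33.2° with length 20.3, so C = 20.3·(cos 33.2°, sin 33.2°) = (16.99, 11.12). ∠WCU = 99.1°, so CU runs at 33.2° + (180° − 99.1°) = 114.1° from the x-axis; with |CU| = 31.3, U = C + 31.3·(cos 114.1°, sin 114.1°) = (4.206, 39.69). The perpendicularity gives UZ at right angles to CU; with |UZ| = 8.0 on the right of CU, Z = U + 8.0·(0.9128, 0.4083) = (11.51, 42.95). Then |WZ| = |Z − W| = 44.47.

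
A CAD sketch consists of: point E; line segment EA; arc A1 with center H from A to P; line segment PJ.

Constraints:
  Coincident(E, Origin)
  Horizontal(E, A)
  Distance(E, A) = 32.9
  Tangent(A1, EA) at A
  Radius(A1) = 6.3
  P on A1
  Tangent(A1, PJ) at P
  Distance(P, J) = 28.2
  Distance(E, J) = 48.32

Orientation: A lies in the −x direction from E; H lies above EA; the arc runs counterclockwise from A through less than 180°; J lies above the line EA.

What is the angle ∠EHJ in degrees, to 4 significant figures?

101.3°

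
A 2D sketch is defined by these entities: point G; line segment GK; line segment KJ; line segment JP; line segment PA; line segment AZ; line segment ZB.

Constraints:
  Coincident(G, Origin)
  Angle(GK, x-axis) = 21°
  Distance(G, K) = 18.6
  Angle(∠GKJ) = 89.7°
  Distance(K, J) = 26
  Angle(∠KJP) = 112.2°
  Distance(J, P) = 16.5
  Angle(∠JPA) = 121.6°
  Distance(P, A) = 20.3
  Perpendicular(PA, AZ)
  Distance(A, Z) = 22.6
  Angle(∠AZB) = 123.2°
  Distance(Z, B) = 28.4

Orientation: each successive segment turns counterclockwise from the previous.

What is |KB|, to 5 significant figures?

10.641

PA is perpendicular to AZ, so AZ runs at -32.500°; with |AZ| = 22.6, Z = (-0.42444, 1.8850). ∠AZB = 123.2° gives ZB at 24.300° from the x-axis; with |ZB| = 28.4, B = (25.459, 13.572). Then |KB| = |B − K| = 10.641.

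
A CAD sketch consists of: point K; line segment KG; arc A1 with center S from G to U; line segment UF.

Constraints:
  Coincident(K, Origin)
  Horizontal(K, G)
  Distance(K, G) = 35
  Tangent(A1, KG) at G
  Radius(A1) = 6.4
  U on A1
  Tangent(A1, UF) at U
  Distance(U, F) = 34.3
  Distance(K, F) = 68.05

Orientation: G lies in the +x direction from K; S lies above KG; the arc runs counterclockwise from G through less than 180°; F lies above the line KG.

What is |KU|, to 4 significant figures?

40.05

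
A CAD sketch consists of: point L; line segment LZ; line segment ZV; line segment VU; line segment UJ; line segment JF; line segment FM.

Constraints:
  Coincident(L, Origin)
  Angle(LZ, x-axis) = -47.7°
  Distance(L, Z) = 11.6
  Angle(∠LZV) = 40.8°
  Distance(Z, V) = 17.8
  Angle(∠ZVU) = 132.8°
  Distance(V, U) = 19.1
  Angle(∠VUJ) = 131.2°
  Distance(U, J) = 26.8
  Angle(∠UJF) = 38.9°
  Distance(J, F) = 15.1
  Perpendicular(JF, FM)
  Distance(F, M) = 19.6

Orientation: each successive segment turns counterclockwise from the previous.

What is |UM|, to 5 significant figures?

6.3889

L is at the origin; LZ runs at -47.7° with length 11.6, so Z = (7.8069, -8.5797). ∠LZV = 40.8° gives ZV at 91.500° from the x-axis; with |ZV| = 17.8, V = (7.3410, 9.2142). ∠ZVU = 132.8° gives VU at 138.70° from the x-axis; with |VU| = 19.1, U = (-7.0081, 21.820). ∠VUJ = 131.2° gives UJ at -172.50° from the x-axis; with |UJ| = 26.8, J = (-33.579, 18.322). ∠UJF = 38.9° gives JF at -31.400° from the x-axis; with |JF| = 15.1, F = (-20.690, 10.455). JF is perpendicular to FM, so FM runs at 58.600°; with |FM| = 19.6, M = (-10.478, 27.184). Then |UM| = |M − U| = 6.3889.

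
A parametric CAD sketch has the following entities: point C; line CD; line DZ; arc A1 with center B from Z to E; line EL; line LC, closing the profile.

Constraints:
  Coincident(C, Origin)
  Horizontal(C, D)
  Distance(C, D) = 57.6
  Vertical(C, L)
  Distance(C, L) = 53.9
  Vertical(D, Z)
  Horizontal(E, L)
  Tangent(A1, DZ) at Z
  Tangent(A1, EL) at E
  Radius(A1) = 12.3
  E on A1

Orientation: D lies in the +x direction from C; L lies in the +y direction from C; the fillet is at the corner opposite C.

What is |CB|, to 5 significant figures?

61.503

C is at the origin; C and D share the same y with |CD| = 57.6 and D on the +x side, so D = (57.600, 0.0000). CL is vertical with |CL| = 53.9 and L on the +y side, so L = (0.0000, 53.900). The virtual corner opposite C is at (57.600, 53.900). A1 meets DZ tangentially, so BZ is at right angles to DZ and A1 meets EL tangentially, so BE is at right angles to EL, with radius 12.3, so the center B sits 12.3 in from both sides at B = (45.300, 41.600). Then |CB| = |B − C| = 61.503.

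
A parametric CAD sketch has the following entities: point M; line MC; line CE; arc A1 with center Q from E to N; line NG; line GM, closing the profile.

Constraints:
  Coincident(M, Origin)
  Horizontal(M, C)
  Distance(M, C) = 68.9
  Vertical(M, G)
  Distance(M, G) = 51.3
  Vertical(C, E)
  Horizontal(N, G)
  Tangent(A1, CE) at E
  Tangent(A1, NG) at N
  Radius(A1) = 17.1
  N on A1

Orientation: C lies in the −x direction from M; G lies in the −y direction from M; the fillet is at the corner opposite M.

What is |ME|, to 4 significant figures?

76.92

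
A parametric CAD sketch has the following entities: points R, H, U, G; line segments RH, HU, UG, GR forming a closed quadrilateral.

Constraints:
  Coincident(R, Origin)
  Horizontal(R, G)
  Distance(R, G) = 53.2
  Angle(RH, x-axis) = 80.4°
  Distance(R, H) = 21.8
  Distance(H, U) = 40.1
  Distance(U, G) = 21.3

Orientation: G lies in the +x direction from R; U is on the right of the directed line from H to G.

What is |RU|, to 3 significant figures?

33.3

R is at the origin; R and G share the same y with |RG| = 53.2 and G in +x, so G = (53.2, 0). RH runs at 80.4° with |RH| = 21.8, so H = (3.64, 21.5). U is determined by |HU| = 40.1 and |UG| = 21.3 together: it lies at the intersection of circle(H, 40.1) and circle(G, 21.3). With |HG| = 54.0, the foot of the radical line on HG is 37.7 from H and the perpendicular offset is √(40.1² − 37.7²) = 13.7. Taking the right-of-HG solution: U = (32.8, -6.05).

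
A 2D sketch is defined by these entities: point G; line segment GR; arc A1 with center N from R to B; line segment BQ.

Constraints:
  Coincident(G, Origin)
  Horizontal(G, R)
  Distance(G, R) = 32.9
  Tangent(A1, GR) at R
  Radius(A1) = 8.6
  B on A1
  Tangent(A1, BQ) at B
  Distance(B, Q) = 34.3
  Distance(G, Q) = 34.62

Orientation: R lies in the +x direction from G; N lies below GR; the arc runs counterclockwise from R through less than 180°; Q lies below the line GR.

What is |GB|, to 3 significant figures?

25.9

G is at the origin; GR is horizontal with |GR| = 32.9 and R on the +x side, so R = (32.9, 0.00). Since A1 is tangent to GR there, NR ⟂ GR, so N = R + (0, -8.6) = (32.9, -8.60). Since NB ⟂ BQ (tangency), |NQ| = √(8.6² + 34.3²) = 35.4 regardless of where B sits on A1. So Q lies on both circle(G, 34.62) and circle(N, 35.4); the below-GR intersection is Q = (7.98, -33.7). B is the foot of the tangent from Q: B = (25.5, -4.21).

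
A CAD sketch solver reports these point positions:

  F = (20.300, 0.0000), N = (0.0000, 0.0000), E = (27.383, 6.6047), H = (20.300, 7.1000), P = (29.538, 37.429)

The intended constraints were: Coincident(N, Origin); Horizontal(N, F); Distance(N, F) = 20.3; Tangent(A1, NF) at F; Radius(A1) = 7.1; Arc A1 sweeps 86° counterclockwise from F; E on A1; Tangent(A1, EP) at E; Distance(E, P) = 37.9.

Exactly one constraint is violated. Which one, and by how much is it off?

Distance(E, P) = 37.9 — off by 7.00.

N = (0.00, 0.00) ✓; N.y = 0.00, F.y = 0.00 ✓; |NF| = 20.30 ✓; ∠(HF, FN) = 90.00° ✓; |HF| = 7.100 ✓; bearing(H→E) − bearing(H→F) = 86.00° ✓; |HE| = 7.100 ✓; ∠(HE, EP) = 90.00° ✓; |EP| = 30.90 ✗.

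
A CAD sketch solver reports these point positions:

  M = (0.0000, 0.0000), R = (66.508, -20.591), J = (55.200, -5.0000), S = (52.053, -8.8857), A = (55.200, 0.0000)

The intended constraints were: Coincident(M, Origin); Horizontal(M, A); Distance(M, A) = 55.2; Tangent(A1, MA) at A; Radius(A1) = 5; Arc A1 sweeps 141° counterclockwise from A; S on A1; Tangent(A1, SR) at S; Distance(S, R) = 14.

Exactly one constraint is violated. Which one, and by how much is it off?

Distance(S, R) = 14 — off by 4.60.

M = (0.00, 0.00) ✓; M.y = 0.00, A.y = 0.00 ✓; |MA| = 55.20 ✓; ∠(JA, AM) = 90.00° ✓; |JA| = 5.000 ✓; bearing(J→S) − bearing(J→A) = 141.0° ✓; |JS| = 5.000 ✓; ∠(JS, SR) = 90.00° ✓; |SR| = 18.60 ✗.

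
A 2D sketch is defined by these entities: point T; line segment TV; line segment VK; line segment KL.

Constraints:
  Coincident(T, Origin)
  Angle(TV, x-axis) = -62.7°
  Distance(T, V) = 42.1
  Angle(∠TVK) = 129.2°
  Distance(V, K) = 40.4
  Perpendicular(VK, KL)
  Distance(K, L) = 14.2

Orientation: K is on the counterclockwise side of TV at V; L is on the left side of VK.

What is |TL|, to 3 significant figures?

69.5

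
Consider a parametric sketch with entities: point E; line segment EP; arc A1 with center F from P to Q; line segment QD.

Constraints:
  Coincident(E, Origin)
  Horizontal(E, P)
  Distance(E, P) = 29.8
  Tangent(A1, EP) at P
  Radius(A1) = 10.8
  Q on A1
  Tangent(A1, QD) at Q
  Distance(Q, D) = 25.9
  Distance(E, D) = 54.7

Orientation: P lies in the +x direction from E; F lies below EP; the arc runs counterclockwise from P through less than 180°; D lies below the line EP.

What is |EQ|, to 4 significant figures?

28.85

E is at the origin; EP is horizontal with |EP| = 29.8 and P on the +x side, so P = (29.80, 0.000). Since A1 is tangent to EP there, FP ⟂ EP, so F = P + (0, -10.8) = (29.80, -10.80). Since FQ ⟂ QD (tangency), |FD| = √(10.8² + 25.9²) = 28.06 regardless of where Q sits on A1. So D lies on both circle(E, 54.7) and circle(F, 28.06); the below-EP intersection is D = (40.54, -36.73). Q is the foot of the tangent from D: Q = (22.18, -18.45).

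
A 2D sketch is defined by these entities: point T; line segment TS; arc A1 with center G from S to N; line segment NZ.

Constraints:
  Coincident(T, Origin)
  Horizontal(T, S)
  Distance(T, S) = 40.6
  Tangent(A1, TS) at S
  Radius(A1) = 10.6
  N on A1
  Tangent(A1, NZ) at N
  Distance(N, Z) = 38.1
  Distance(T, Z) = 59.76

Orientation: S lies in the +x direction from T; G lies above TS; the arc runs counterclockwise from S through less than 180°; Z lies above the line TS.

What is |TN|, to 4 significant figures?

52.40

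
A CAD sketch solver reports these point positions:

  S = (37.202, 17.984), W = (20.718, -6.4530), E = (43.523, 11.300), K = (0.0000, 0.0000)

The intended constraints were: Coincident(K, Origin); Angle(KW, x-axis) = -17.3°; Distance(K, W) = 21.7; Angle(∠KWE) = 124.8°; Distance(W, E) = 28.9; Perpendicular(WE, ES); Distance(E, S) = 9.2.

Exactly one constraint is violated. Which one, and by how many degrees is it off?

Perpendicular(WE, ES) — off by 5.50°.

K = (0.00, 0.00) ✓; KW at -17.30° ✓; |KW| = 21.70 ✓; ∠KWE = 124.8° ✓; |WE| = 28.90 ✓; ∠(WE, ES) = 95.50° ✗; |ES| = 9.200 ✓.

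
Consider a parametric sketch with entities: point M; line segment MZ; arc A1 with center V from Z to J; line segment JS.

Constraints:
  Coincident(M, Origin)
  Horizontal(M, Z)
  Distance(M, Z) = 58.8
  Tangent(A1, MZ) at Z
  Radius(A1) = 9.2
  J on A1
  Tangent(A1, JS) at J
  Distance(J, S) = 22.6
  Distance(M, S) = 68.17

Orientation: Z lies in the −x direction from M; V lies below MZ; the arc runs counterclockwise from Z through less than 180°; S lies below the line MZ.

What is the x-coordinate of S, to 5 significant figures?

-59.317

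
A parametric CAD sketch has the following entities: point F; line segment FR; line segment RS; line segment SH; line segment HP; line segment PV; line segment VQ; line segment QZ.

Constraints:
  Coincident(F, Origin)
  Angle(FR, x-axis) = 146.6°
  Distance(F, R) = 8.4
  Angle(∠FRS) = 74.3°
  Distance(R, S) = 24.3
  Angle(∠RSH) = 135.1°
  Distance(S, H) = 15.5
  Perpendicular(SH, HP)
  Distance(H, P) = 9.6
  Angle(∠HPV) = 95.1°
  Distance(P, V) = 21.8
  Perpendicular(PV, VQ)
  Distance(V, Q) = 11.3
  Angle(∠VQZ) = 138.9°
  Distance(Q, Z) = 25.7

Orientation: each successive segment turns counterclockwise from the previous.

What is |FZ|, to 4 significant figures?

45.41

F is at the origin; FR runs at 146.6° with length 8.4, so R = (-7.013, 4.624). ∠FRS = 74.3° gives RS at -107.7° from the x-axis; with |RS| = 24.3, S = (-14.40, -18.53). ∠RSH = 135.1° gives SH at -62.80° from the x-axis; with |SH| = 15.5, H = (-7.316, -32.31). The perpendicularity gives HP at right angles to SH, so HP runs at 27.20°; with |HP| = 9.6, P = (1.223, -27.92). ∠HPV = 95.1° gives PV at 112.1° from the x-axis; with |PV| = 21.8, V = (-6.979, -7.725). PV ⟂ VQ, so VQ runs at -157.9°; with |VQ| = 11.3, Q = (-17.45, -11.98). ∠VQZ = 138.9° gives QZ at -116.8° from the x-axis; with |QZ| = 25.7, Z = (-29.04, -34.92). Then |FZ| = |Z − F| = 45.41.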